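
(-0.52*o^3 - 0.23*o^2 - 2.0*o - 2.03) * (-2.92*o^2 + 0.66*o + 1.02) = 1.5184*o^5 + 0.3284*o^4 + 5.1578*o^3 + 4.373*o^2 - 3.3798*o - 2.0706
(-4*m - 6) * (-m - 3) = 4*m^2 + 18*m + 18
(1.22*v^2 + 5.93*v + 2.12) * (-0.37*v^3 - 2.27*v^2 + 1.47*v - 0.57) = -0.4514*v^5 - 4.9635*v^4 - 12.4521*v^3 + 3.2093*v^2 - 0.2637*v - 1.2084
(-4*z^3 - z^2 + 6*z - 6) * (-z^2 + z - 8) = 4*z^5 - 3*z^4 + 25*z^3 + 20*z^2 - 54*z + 48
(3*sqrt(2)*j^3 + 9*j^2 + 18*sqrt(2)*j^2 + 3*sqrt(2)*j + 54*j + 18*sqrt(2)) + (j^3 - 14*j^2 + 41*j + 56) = j^3 + 3*sqrt(2)*j^3 - 5*j^2 + 18*sqrt(2)*j^2 + 3*sqrt(2)*j + 95*j + 18*sqrt(2) + 56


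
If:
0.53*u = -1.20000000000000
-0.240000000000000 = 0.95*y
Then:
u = -2.26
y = -0.25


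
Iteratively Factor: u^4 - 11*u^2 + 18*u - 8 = (u - 2)*(u^3 + 2*u^2 - 7*u + 4) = (u - 2)*(u + 4)*(u^2 - 2*u + 1) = (u - 2)*(u - 1)*(u + 4)*(u - 1)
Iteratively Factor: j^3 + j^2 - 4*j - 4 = (j + 1)*(j^2 - 4) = (j - 2)*(j + 1)*(j + 2)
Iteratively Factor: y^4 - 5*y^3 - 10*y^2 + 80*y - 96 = (y - 3)*(y^3 - 2*y^2 - 16*y + 32) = (y - 4)*(y - 3)*(y^2 + 2*y - 8) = (y - 4)*(y - 3)*(y - 2)*(y + 4)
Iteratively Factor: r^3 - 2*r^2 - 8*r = (r + 2)*(r^2 - 4*r) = r*(r + 2)*(r - 4)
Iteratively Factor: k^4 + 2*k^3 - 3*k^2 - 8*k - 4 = (k + 2)*(k^3 - 3*k - 2) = (k + 1)*(k + 2)*(k^2 - k - 2) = (k + 1)^2*(k + 2)*(k - 2)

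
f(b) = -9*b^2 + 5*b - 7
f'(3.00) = -49.00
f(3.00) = -73.00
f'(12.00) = -211.00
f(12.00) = -1243.00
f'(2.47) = -39.46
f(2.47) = -49.56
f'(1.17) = -16.06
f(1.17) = -13.47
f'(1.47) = -21.46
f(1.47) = -19.10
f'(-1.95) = 40.10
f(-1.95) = -50.97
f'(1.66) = -24.88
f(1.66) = -23.50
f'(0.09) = 3.38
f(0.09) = -6.62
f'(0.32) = -0.76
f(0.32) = -6.32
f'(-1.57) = 33.26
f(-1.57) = -37.03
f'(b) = 5 - 18*b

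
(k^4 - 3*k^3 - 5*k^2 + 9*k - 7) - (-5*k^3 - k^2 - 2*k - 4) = k^4 + 2*k^3 - 4*k^2 + 11*k - 3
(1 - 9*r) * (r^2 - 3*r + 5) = -9*r^3 + 28*r^2 - 48*r + 5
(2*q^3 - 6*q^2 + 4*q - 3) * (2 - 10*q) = -20*q^4 + 64*q^3 - 52*q^2 + 38*q - 6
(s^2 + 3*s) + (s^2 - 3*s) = 2*s^2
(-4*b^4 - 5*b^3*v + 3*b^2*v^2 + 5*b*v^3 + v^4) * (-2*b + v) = 8*b^5 + 6*b^4*v - 11*b^3*v^2 - 7*b^2*v^3 + 3*b*v^4 + v^5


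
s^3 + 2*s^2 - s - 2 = (s - 1)*(s + 1)*(s + 2)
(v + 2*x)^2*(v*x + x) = v^3*x + 4*v^2*x^2 + v^2*x + 4*v*x^3 + 4*v*x^2 + 4*x^3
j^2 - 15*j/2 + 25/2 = (j - 5)*(j - 5/2)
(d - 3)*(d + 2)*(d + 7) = d^3 + 6*d^2 - 13*d - 42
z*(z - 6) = z^2 - 6*z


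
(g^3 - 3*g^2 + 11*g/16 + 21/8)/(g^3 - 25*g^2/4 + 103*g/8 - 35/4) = (4*g + 3)/(2*(2*g - 5))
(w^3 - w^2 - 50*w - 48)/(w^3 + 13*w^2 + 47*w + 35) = (w^2 - 2*w - 48)/(w^2 + 12*w + 35)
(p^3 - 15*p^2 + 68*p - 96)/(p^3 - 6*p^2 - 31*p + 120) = (p - 4)/(p + 5)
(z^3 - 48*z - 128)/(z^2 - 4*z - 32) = z + 4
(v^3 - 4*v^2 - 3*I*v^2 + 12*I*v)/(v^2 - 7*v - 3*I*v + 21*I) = v*(v - 4)/(v - 7)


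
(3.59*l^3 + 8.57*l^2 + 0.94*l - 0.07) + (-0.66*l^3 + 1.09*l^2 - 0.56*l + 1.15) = 2.93*l^3 + 9.66*l^2 + 0.38*l + 1.08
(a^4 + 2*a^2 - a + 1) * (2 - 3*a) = -3*a^5 + 2*a^4 - 6*a^3 + 7*a^2 - 5*a + 2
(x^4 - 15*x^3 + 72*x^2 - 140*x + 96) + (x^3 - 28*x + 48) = x^4 - 14*x^3 + 72*x^2 - 168*x + 144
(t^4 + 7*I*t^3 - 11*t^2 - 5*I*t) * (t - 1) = t^5 - t^4 + 7*I*t^4 - 11*t^3 - 7*I*t^3 + 11*t^2 - 5*I*t^2 + 5*I*t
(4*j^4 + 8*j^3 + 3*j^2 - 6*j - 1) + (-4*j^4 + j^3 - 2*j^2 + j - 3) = 9*j^3 + j^2 - 5*j - 4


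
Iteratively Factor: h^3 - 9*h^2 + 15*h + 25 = (h + 1)*(h^2 - 10*h + 25) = (h - 5)*(h + 1)*(h - 5)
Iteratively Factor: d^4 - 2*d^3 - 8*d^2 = (d - 4)*(d^3 + 2*d^2) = d*(d - 4)*(d^2 + 2*d) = d*(d - 4)*(d + 2)*(d)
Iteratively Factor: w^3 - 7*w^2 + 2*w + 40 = (w - 4)*(w^2 - 3*w - 10) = (w - 5)*(w - 4)*(w + 2)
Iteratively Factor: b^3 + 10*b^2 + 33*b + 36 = (b + 3)*(b^2 + 7*b + 12) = (b + 3)^2*(b + 4)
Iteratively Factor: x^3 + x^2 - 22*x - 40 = (x + 4)*(x^2 - 3*x - 10) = (x - 5)*(x + 4)*(x + 2)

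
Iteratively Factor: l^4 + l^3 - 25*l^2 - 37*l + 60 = (l + 3)*(l^3 - 2*l^2 - 19*l + 20) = (l - 1)*(l + 3)*(l^2 - l - 20) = (l - 5)*(l - 1)*(l + 3)*(l + 4)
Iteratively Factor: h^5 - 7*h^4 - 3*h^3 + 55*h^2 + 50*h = (h)*(h^4 - 7*h^3 - 3*h^2 + 55*h + 50) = h*(h - 5)*(h^3 - 2*h^2 - 13*h - 10) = h*(h - 5)*(h + 1)*(h^2 - 3*h - 10) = h*(h - 5)*(h + 1)*(h + 2)*(h - 5)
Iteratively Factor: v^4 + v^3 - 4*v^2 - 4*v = (v + 1)*(v^3 - 4*v) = v*(v + 1)*(v^2 - 4) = v*(v - 2)*(v + 1)*(v + 2)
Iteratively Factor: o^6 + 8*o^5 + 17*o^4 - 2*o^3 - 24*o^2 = (o + 4)*(o^5 + 4*o^4 + o^3 - 6*o^2) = o*(o + 4)*(o^4 + 4*o^3 + o^2 - 6*o) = o*(o + 3)*(o + 4)*(o^3 + o^2 - 2*o) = o*(o + 2)*(o + 3)*(o + 4)*(o^2 - o) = o*(o - 1)*(o + 2)*(o + 3)*(o + 4)*(o)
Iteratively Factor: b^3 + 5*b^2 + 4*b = (b)*(b^2 + 5*b + 4) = b*(b + 1)*(b + 4)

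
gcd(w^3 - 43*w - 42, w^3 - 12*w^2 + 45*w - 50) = 1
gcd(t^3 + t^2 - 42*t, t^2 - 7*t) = t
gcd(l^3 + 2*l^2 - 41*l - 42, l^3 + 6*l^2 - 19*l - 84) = l + 7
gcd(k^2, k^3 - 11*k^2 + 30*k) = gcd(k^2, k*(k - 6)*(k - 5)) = k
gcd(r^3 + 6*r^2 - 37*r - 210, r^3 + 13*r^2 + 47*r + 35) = r^2 + 12*r + 35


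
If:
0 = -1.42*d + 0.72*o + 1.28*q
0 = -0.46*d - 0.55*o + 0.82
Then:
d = 0.632979679913685*q + 0.530839777018522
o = 1.04693400467542 - 0.5294011868369*q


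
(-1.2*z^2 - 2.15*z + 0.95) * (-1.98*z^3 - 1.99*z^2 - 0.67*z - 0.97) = 2.376*z^5 + 6.645*z^4 + 3.2015*z^3 + 0.714*z^2 + 1.449*z - 0.9215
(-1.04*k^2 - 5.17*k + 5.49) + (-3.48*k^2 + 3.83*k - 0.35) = -4.52*k^2 - 1.34*k + 5.14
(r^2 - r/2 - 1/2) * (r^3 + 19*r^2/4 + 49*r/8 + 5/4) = r^5 + 17*r^4/4 + 13*r^3/4 - 67*r^2/16 - 59*r/16 - 5/8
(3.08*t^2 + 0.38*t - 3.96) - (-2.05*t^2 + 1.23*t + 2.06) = 5.13*t^2 - 0.85*t - 6.02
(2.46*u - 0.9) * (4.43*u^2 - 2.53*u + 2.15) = 10.8978*u^3 - 10.2108*u^2 + 7.566*u - 1.935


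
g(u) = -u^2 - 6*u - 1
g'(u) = -2*u - 6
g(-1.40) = 5.44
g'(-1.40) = -3.20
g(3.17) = -30.07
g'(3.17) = -12.34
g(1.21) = -9.72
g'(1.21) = -8.42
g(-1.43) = 5.54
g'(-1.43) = -3.14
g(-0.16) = -0.07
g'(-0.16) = -5.68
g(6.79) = -87.84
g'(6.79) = -19.58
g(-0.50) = 1.75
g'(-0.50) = -5.00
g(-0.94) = 3.76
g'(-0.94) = -4.12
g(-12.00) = -73.00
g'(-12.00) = 18.00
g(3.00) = -28.00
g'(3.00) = -12.00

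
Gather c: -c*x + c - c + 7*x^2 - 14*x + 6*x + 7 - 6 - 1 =-c*x + 7*x^2 - 8*x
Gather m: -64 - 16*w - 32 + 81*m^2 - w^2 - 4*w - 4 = 81*m^2 - w^2 - 20*w - 100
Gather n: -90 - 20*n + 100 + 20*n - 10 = 0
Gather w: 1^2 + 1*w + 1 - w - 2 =0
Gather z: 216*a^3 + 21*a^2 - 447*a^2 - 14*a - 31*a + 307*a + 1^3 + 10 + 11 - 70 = 216*a^3 - 426*a^2 + 262*a - 48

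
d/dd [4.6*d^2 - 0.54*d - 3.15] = 9.2*d - 0.54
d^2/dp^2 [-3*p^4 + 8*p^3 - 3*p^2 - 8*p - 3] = -36*p^2 + 48*p - 6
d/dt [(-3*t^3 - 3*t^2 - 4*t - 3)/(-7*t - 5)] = (42*t^3 + 66*t^2 + 30*t - 1)/(49*t^2 + 70*t + 25)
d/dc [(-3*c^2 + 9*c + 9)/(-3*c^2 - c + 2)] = 3*(10*c^2 + 14*c + 9)/(9*c^4 + 6*c^3 - 11*c^2 - 4*c + 4)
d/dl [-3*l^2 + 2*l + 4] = 2 - 6*l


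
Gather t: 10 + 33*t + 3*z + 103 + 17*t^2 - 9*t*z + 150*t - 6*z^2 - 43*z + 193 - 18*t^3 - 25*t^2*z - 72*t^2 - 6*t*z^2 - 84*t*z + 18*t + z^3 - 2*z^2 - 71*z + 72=-18*t^3 + t^2*(-25*z - 55) + t*(-6*z^2 - 93*z + 201) + z^3 - 8*z^2 - 111*z + 378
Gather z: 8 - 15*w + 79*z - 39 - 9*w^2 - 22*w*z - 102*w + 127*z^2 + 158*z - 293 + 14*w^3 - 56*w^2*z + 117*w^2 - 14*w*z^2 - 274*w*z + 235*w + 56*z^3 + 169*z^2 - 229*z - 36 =14*w^3 + 108*w^2 + 118*w + 56*z^3 + z^2*(296 - 14*w) + z*(-56*w^2 - 296*w + 8) - 360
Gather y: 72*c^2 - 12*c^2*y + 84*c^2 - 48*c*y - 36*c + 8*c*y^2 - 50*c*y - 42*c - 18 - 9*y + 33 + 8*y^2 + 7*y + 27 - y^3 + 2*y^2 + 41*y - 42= 156*c^2 - 78*c - y^3 + y^2*(8*c + 10) + y*(-12*c^2 - 98*c + 39)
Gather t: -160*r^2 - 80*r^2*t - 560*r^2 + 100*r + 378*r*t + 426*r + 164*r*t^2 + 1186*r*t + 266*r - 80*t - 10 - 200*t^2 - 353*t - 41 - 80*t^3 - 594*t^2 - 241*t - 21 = -720*r^2 + 792*r - 80*t^3 + t^2*(164*r - 794) + t*(-80*r^2 + 1564*r - 674) - 72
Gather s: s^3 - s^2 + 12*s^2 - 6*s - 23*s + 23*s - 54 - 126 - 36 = s^3 + 11*s^2 - 6*s - 216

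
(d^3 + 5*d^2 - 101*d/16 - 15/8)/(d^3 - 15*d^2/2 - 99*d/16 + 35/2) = (4*d^2 + 25*d + 6)/(4*d^2 - 25*d - 56)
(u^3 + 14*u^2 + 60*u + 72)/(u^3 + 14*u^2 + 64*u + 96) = (u^2 + 8*u + 12)/(u^2 + 8*u + 16)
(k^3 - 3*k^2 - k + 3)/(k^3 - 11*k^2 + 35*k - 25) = (k^2 - 2*k - 3)/(k^2 - 10*k + 25)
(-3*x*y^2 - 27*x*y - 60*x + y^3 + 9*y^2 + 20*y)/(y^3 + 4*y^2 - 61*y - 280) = (-3*x*y - 12*x + y^2 + 4*y)/(y^2 - y - 56)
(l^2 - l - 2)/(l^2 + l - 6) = (l + 1)/(l + 3)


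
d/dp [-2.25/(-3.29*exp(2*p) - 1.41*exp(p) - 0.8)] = (-14.805*exp(p) - 3.1725)*exp(p)/(3.29*exp(2*p) + 1.41*exp(p) + 0.8)^2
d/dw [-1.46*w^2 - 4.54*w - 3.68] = -2.92*w - 4.54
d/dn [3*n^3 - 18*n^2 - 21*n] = 9*n^2 - 36*n - 21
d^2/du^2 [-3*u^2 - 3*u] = -6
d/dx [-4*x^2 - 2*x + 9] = -8*x - 2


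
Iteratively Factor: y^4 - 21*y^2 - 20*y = (y + 4)*(y^3 - 4*y^2 - 5*y) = (y - 5)*(y + 4)*(y^2 + y) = y*(y - 5)*(y + 4)*(y + 1)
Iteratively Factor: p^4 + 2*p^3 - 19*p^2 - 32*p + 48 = (p + 3)*(p^3 - p^2 - 16*p + 16) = (p + 3)*(p + 4)*(p^2 - 5*p + 4) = (p - 4)*(p + 3)*(p + 4)*(p - 1)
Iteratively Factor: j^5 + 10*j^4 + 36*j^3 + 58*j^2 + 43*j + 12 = (j + 3)*(j^4 + 7*j^3 + 15*j^2 + 13*j + 4) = (j + 1)*(j + 3)*(j^3 + 6*j^2 + 9*j + 4) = (j + 1)*(j + 3)*(j + 4)*(j^2 + 2*j + 1) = (j + 1)^2*(j + 3)*(j + 4)*(j + 1)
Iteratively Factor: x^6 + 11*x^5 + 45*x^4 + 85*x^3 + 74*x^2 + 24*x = (x + 1)*(x^5 + 10*x^4 + 35*x^3 + 50*x^2 + 24*x) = (x + 1)^2*(x^4 + 9*x^3 + 26*x^2 + 24*x) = x*(x + 1)^2*(x^3 + 9*x^2 + 26*x + 24) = x*(x + 1)^2*(x + 2)*(x^2 + 7*x + 12) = x*(x + 1)^2*(x + 2)*(x + 3)*(x + 4)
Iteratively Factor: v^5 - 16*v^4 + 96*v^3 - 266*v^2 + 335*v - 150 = (v - 1)*(v^4 - 15*v^3 + 81*v^2 - 185*v + 150) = (v - 3)*(v - 1)*(v^3 - 12*v^2 + 45*v - 50) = (v - 5)*(v - 3)*(v - 1)*(v^2 - 7*v + 10) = (v - 5)*(v - 3)*(v - 2)*(v - 1)*(v - 5)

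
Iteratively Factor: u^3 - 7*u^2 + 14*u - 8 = (u - 1)*(u^2 - 6*u + 8) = (u - 4)*(u - 1)*(u - 2)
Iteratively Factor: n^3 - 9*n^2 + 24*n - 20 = (n - 5)*(n^2 - 4*n + 4) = (n - 5)*(n - 2)*(n - 2)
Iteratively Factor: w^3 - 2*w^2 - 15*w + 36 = (w - 3)*(w^2 + w - 12) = (w - 3)*(w + 4)*(w - 3)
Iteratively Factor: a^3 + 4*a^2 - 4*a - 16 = (a - 2)*(a^2 + 6*a + 8) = (a - 2)*(a + 4)*(a + 2)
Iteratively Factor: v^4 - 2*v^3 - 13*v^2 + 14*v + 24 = (v + 1)*(v^3 - 3*v^2 - 10*v + 24) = (v - 4)*(v + 1)*(v^2 + v - 6) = (v - 4)*(v - 2)*(v + 1)*(v + 3)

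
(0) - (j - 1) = 1 - j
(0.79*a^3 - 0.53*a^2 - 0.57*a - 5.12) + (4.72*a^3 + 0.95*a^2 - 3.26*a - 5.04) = 5.51*a^3 + 0.42*a^2 - 3.83*a - 10.16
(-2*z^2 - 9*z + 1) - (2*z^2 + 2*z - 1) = -4*z^2 - 11*z + 2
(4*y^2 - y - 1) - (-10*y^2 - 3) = 14*y^2 - y + 2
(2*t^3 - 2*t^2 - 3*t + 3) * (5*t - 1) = 10*t^4 - 12*t^3 - 13*t^2 + 18*t - 3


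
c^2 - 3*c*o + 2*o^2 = (c - 2*o)*(c - o)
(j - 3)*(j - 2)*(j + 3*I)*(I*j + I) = I*j^4 - 3*j^3 - 4*I*j^3 + 12*j^2 + I*j^2 - 3*j + 6*I*j - 18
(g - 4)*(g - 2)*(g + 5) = g^3 - g^2 - 22*g + 40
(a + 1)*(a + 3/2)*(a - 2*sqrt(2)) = a^3 - 2*sqrt(2)*a^2 + 5*a^2/2 - 5*sqrt(2)*a + 3*a/2 - 3*sqrt(2)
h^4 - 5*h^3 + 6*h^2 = h^2*(h - 3)*(h - 2)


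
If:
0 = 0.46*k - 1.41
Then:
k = 3.07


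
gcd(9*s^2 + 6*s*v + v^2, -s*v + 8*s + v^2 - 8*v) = 1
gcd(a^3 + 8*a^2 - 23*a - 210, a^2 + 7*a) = a + 7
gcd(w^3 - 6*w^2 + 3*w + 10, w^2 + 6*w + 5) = w + 1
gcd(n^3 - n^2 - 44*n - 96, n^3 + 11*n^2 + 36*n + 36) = n + 3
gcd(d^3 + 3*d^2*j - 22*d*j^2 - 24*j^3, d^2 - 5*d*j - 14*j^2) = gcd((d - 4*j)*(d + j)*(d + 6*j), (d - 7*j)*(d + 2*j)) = 1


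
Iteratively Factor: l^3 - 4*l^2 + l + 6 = (l - 3)*(l^2 - l - 2) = (l - 3)*(l - 2)*(l + 1)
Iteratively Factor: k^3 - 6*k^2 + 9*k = (k - 3)*(k^2 - 3*k) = (k - 3)^2*(k)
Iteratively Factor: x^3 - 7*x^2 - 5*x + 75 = (x - 5)*(x^2 - 2*x - 15) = (x - 5)^2*(x + 3)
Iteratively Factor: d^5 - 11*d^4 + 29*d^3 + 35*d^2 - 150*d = (d + 2)*(d^4 - 13*d^3 + 55*d^2 - 75*d) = (d - 5)*(d + 2)*(d^3 - 8*d^2 + 15*d) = (d - 5)^2*(d + 2)*(d^2 - 3*d) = (d - 5)^2*(d - 3)*(d + 2)*(d)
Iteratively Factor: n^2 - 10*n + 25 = (n - 5)*(n - 5)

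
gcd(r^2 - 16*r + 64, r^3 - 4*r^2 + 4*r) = 1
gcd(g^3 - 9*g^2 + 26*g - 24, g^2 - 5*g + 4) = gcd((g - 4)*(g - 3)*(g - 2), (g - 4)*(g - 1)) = g - 4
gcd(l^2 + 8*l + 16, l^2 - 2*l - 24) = l + 4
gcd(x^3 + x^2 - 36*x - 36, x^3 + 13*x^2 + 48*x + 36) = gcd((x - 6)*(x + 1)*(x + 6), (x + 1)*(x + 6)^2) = x^2 + 7*x + 6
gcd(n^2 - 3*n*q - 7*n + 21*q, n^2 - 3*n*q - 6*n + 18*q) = -n + 3*q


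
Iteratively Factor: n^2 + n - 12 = (n + 4)*(n - 3)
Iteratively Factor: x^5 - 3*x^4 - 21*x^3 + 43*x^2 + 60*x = (x + 4)*(x^4 - 7*x^3 + 7*x^2 + 15*x) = (x - 5)*(x + 4)*(x^3 - 2*x^2 - 3*x) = (x - 5)*(x + 1)*(x + 4)*(x^2 - 3*x) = (x - 5)*(x - 3)*(x + 1)*(x + 4)*(x)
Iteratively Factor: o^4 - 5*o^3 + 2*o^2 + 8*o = (o - 4)*(o^3 - o^2 - 2*o) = (o - 4)*(o + 1)*(o^2 - 2*o) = o*(o - 4)*(o + 1)*(o - 2)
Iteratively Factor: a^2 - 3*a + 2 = (a - 1)*(a - 2)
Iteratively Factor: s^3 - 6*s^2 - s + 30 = (s + 2)*(s^2 - 8*s + 15) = (s - 3)*(s + 2)*(s - 5)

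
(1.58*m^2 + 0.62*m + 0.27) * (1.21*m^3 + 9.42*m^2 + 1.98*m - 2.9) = 1.9118*m^5 + 15.6338*m^4 + 9.2955*m^3 - 0.811*m^2 - 1.2634*m - 0.783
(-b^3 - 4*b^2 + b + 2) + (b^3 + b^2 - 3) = -3*b^2 + b - 1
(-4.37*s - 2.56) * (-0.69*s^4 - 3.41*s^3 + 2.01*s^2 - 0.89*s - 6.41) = 3.0153*s^5 + 16.6681*s^4 - 0.0540999999999983*s^3 - 1.2563*s^2 + 30.2901*s + 16.4096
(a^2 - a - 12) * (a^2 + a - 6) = a^4 - 19*a^2 - 6*a + 72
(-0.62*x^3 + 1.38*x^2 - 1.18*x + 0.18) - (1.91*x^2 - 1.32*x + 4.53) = -0.62*x^3 - 0.53*x^2 + 0.14*x - 4.35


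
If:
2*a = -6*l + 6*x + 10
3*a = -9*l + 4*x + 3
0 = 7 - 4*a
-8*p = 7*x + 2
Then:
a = 7/4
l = -79/60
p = 37/20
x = -12/5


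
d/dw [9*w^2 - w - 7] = 18*w - 1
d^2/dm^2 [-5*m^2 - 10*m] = -10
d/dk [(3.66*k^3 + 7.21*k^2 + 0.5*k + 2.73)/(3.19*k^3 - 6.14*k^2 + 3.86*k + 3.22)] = (-45.4723*k^4 + 25.0652*k^3 + 40.1301*k^2 + 79.9568*k - 8.9278)/(10.1761*k^6 - 39.1732*k^5 + 62.3264*k^4 - 26.8572*k^3 - 24.642*k^2 + 24.8584*k + 10.3684)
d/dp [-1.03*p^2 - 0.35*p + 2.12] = -2.06*p - 0.35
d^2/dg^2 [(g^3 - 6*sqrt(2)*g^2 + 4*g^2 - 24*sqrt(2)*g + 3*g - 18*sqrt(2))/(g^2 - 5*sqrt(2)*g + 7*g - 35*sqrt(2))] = 2*(3*sqrt(2)*g^3 + 14*g^3 - 369*sqrt(2)*g^2 - 210*g^2 - 63*sqrt(2)*g + 2850*g - 7347*sqrt(2) - 1750)/(g^6 - 15*sqrt(2)*g^5 + 21*g^5 - 315*sqrt(2)*g^4 + 297*g^4 - 2455*sqrt(2)*g^3 + 3493*g^3 - 10395*sqrt(2)*g^2 + 22050*g^2 - 36750*sqrt(2)*g + 51450*g - 85750*sqrt(2))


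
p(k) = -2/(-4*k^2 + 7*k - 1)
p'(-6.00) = 0.00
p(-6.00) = 0.01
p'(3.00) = -0.13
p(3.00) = 0.12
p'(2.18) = -0.93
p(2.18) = 0.42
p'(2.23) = -0.78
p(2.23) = 0.38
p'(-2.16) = 0.04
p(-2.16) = 0.06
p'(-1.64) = 0.07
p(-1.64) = 0.09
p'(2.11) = -1.21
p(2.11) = 0.50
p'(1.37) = -6.76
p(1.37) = -1.85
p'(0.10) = 107.27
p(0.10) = 5.88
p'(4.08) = -0.03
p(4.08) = 0.05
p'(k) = -2*(8*k - 7)/(-4*k^2 + 7*k - 1)^2 = 2*(7 - 8*k)/(4*k^2 - 7*k + 1)^2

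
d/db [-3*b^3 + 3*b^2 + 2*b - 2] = -9*b^2 + 6*b + 2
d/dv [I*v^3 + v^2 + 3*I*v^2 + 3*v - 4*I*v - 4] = 3*I*v^2 + v*(2 + 6*I) + 3 - 4*I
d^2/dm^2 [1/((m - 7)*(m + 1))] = 2*((m - 7)^2 + (m - 7)*(m + 1) + (m + 1)^2)/((m - 7)^3*(m + 1)^3)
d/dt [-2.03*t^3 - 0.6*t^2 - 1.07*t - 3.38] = -6.09*t^2 - 1.2*t - 1.07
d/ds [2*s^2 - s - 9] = 4*s - 1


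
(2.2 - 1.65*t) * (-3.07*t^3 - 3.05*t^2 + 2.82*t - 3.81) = 5.0655*t^4 - 1.7215*t^3 - 11.363*t^2 + 12.4905*t - 8.382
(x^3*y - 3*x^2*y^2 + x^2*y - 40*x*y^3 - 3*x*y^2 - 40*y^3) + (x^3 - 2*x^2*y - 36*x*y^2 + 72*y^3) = x^3*y + x^3 - 3*x^2*y^2 - x^2*y - 40*x*y^3 - 39*x*y^2 + 32*y^3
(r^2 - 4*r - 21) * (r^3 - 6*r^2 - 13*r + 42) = r^5 - 10*r^4 - 10*r^3 + 220*r^2 + 105*r - 882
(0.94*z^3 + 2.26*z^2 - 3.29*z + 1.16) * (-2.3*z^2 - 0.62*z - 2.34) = -2.162*z^5 - 5.7808*z^4 + 3.9662*z^3 - 5.9166*z^2 + 6.9794*z - 2.7144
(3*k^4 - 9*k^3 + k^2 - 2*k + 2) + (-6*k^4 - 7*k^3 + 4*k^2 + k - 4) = -3*k^4 - 16*k^3 + 5*k^2 - k - 2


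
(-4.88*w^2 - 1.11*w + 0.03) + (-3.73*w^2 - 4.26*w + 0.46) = -8.61*w^2 - 5.37*w + 0.49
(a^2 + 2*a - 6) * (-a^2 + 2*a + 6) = -a^4 + 16*a^2 - 36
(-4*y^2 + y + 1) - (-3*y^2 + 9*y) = -y^2 - 8*y + 1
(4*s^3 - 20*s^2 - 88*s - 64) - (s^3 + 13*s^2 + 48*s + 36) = 3*s^3 - 33*s^2 - 136*s - 100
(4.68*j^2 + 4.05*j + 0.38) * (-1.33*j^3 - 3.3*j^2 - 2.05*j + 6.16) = -6.2244*j^5 - 20.8305*j^4 - 23.4644*j^3 + 19.2723*j^2 + 24.169*j + 2.3408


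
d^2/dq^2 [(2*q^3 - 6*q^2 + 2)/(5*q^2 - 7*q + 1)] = 4*(-61*q^3 + 99*q^2 - 102*q + 41)/(125*q^6 - 525*q^5 + 810*q^4 - 553*q^3 + 162*q^2 - 21*q + 1)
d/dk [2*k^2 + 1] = 4*k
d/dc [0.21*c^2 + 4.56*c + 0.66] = 0.42*c + 4.56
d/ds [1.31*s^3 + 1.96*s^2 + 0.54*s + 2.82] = 3.93*s^2 + 3.92*s + 0.54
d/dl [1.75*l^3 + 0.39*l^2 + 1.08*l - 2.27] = 5.25*l^2 + 0.78*l + 1.08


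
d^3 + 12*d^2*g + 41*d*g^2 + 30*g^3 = (d + g)*(d + 5*g)*(d + 6*g)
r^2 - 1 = (r - 1)*(r + 1)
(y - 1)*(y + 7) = y^2 + 6*y - 7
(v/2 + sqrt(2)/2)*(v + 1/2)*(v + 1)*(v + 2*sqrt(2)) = v^4/2 + 3*v^3/4 + 3*sqrt(2)*v^3/2 + 9*v^2/4 + 9*sqrt(2)*v^2/4 + 3*sqrt(2)*v/4 + 3*v + 1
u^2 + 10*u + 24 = (u + 4)*(u + 6)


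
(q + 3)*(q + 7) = q^2 + 10*q + 21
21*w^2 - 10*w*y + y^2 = (-7*w + y)*(-3*w + y)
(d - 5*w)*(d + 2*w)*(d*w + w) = d^3*w - 3*d^2*w^2 + d^2*w - 10*d*w^3 - 3*d*w^2 - 10*w^3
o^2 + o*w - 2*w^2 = (o - w)*(o + 2*w)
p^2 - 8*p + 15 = (p - 5)*(p - 3)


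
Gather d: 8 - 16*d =8 - 16*d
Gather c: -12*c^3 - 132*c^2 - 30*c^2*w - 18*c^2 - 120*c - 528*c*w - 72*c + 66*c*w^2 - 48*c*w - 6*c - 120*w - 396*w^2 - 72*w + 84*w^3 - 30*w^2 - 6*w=-12*c^3 + c^2*(-30*w - 150) + c*(66*w^2 - 576*w - 198) + 84*w^3 - 426*w^2 - 198*w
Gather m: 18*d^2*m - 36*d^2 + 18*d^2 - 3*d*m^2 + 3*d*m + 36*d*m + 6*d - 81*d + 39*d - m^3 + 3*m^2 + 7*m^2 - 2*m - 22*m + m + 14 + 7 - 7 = -18*d^2 - 36*d - m^3 + m^2*(10 - 3*d) + m*(18*d^2 + 39*d - 23) + 14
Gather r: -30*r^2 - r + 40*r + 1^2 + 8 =-30*r^2 + 39*r + 9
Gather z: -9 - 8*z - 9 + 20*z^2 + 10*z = 20*z^2 + 2*z - 18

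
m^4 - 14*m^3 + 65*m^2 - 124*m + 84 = (m - 7)*(m - 3)*(m - 2)^2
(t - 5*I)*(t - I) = t^2 - 6*I*t - 5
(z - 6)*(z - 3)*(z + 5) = z^3 - 4*z^2 - 27*z + 90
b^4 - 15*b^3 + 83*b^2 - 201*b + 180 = (b - 5)*(b - 4)*(b - 3)^2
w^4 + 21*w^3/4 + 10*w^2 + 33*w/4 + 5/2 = (w + 1)^2*(w + 5/4)*(w + 2)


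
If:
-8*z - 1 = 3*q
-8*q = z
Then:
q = 1/61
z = -8/61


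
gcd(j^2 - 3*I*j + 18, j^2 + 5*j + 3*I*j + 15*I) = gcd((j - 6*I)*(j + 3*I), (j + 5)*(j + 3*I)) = j + 3*I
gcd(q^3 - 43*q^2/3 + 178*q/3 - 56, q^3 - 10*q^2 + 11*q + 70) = q - 7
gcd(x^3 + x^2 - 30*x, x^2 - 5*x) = x^2 - 5*x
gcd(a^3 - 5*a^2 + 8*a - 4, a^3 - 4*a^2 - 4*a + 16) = a - 2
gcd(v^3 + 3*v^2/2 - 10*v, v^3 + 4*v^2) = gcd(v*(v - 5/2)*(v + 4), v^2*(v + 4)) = v^2 + 4*v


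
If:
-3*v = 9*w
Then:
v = -3*w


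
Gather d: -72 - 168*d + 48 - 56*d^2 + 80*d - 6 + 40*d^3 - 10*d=40*d^3 - 56*d^2 - 98*d - 30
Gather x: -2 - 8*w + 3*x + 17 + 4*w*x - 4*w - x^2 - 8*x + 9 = -12*w - x^2 + x*(4*w - 5) + 24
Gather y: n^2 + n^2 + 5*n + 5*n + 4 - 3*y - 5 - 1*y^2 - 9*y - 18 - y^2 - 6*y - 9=2*n^2 + 10*n - 2*y^2 - 18*y - 28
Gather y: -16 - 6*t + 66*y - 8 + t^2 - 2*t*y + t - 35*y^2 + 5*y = t^2 - 5*t - 35*y^2 + y*(71 - 2*t) - 24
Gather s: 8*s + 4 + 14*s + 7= 22*s + 11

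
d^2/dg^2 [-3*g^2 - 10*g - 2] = -6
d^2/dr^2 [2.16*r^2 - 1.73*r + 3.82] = 4.32000000000000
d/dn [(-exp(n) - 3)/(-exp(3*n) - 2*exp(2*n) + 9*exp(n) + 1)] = (-(exp(n) + 3)*(3*exp(2*n) + 4*exp(n) - 9) + exp(3*n) + 2*exp(2*n) - 9*exp(n) - 1)*exp(n)/(exp(3*n) + 2*exp(2*n) - 9*exp(n) - 1)^2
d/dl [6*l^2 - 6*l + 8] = 12*l - 6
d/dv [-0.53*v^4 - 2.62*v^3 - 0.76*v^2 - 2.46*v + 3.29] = -2.12*v^3 - 7.86*v^2 - 1.52*v - 2.46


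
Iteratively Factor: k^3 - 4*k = (k)*(k^2 - 4) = k*(k - 2)*(k + 2)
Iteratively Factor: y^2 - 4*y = (y)*(y - 4)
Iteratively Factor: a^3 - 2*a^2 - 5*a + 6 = (a - 1)*(a^2 - a - 6) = (a - 1)*(a + 2)*(a - 3)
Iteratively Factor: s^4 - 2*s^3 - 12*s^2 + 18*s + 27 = (s + 3)*(s^3 - 5*s^2 + 3*s + 9) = (s + 1)*(s + 3)*(s^2 - 6*s + 9) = (s - 3)*(s + 1)*(s + 3)*(s - 3)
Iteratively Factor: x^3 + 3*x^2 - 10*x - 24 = (x - 3)*(x^2 + 6*x + 8) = (x - 3)*(x + 4)*(x + 2)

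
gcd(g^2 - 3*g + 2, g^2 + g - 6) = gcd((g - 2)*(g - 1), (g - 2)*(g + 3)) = g - 2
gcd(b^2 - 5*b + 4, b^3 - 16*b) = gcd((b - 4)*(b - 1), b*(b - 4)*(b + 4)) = b - 4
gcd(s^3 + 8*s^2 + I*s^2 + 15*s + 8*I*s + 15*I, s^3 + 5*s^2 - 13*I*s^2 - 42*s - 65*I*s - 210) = s + 5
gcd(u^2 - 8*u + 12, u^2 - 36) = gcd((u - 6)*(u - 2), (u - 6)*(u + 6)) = u - 6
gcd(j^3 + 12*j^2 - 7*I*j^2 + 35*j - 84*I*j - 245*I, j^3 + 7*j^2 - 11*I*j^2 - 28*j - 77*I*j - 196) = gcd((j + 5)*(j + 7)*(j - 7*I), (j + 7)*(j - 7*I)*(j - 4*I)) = j^2 + j*(7 - 7*I) - 49*I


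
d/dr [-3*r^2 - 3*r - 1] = -6*r - 3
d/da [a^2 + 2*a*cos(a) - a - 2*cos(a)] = -2*a*sin(a) + 2*a + 2*sqrt(2)*sin(a + pi/4) - 1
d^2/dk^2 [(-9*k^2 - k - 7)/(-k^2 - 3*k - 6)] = 2*(-26*k^3 - 141*k^2 + 45*k + 327)/(k^6 + 9*k^5 + 45*k^4 + 135*k^3 + 270*k^2 + 324*k + 216)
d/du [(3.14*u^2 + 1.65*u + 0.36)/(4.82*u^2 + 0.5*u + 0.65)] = (-6.383*u^2 + 0.611600000000001*u + 0.8925)/(23.2324*u^4 + 4.82*u^3 + 6.516*u^2 + 0.65*u + 0.4225)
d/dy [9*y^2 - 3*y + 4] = 18*y - 3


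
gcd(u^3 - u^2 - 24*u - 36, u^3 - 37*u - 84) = u + 3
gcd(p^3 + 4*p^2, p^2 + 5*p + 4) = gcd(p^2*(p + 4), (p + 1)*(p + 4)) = p + 4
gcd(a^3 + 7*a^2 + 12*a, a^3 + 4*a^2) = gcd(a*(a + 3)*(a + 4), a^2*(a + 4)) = a^2 + 4*a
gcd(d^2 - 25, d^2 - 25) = d^2 - 25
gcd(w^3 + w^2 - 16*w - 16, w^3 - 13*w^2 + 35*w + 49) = w + 1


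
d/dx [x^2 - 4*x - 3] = 2*x - 4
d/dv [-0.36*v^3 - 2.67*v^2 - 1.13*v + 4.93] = -1.08*v^2 - 5.34*v - 1.13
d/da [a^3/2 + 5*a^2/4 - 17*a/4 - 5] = 3*a^2/2 + 5*a/2 - 17/4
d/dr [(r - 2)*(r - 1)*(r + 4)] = 3*r^2 + 2*r - 10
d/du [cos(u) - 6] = -sin(u)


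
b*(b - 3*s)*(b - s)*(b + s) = b^4 - 3*b^3*s - b^2*s^2 + 3*b*s^3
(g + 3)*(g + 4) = g^2 + 7*g + 12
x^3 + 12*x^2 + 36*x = x*(x + 6)^2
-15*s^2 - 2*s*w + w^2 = (-5*s + w)*(3*s + w)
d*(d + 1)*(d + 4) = d^3 + 5*d^2 + 4*d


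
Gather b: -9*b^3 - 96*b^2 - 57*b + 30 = -9*b^3 - 96*b^2 - 57*b + 30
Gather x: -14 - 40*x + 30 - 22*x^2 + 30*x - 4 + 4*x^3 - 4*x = 4*x^3 - 22*x^2 - 14*x + 12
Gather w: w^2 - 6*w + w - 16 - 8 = w^2 - 5*w - 24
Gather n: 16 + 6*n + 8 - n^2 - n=-n^2 + 5*n + 24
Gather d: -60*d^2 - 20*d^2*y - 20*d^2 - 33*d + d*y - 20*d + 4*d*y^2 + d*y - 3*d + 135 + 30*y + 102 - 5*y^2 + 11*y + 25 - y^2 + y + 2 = d^2*(-20*y - 80) + d*(4*y^2 + 2*y - 56) - 6*y^2 + 42*y + 264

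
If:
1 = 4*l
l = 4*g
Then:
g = 1/16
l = 1/4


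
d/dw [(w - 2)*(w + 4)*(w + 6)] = 3*w^2 + 16*w + 4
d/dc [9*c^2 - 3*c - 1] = 18*c - 3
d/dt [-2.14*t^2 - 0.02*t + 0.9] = -4.28*t - 0.02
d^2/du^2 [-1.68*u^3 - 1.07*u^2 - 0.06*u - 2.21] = -10.08*u - 2.14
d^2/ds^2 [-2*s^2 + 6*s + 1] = -4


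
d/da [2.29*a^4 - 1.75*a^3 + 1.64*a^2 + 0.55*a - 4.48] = 9.16*a^3 - 5.25*a^2 + 3.28*a + 0.55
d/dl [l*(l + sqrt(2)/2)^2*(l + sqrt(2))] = 4*l^3 + 6*sqrt(2)*l^2 + 5*l + sqrt(2)/2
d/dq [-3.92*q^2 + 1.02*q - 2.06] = 1.02 - 7.84*q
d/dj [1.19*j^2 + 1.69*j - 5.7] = 2.38*j + 1.69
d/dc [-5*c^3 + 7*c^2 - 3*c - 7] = -15*c^2 + 14*c - 3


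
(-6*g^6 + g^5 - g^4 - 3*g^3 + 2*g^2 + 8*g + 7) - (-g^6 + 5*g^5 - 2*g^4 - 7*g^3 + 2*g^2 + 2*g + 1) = -5*g^6 - 4*g^5 + g^4 + 4*g^3 + 6*g + 6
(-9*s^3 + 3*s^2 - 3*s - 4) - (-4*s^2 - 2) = -9*s^3 + 7*s^2 - 3*s - 2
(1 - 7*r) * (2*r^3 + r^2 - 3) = -14*r^4 - 5*r^3 + r^2 + 21*r - 3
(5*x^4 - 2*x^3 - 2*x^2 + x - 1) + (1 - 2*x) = 5*x^4 - 2*x^3 - 2*x^2 - x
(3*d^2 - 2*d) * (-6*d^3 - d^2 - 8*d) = -18*d^5 + 9*d^4 - 22*d^3 + 16*d^2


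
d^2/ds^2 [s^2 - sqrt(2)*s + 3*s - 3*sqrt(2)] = 2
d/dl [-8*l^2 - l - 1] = -16*l - 1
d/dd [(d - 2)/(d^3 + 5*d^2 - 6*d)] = (-2*d^3 + d^2 + 20*d - 12)/(d^2*(d^4 + 10*d^3 + 13*d^2 - 60*d + 36))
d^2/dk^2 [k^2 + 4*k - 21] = 2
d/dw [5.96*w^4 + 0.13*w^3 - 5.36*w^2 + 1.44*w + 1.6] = 23.84*w^3 + 0.39*w^2 - 10.72*w + 1.44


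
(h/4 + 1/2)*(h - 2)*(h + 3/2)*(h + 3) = h^4/4 + 9*h^3/8 + h^2/8 - 9*h/2 - 9/2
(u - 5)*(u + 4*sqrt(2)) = u^2 - 5*u + 4*sqrt(2)*u - 20*sqrt(2)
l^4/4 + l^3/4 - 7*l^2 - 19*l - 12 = (l/4 + 1)*(l - 6)*(l + 1)*(l + 2)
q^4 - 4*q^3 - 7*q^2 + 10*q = q*(q - 5)*(q - 1)*(q + 2)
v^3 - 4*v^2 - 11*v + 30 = (v - 5)*(v - 2)*(v + 3)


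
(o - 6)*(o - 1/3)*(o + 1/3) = o^3 - 6*o^2 - o/9 + 2/3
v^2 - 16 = (v - 4)*(v + 4)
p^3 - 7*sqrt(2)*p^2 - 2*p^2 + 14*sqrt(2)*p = p*(p - 2)*(p - 7*sqrt(2))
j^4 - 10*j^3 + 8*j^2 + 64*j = j*(j - 8)*(j - 4)*(j + 2)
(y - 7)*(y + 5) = y^2 - 2*y - 35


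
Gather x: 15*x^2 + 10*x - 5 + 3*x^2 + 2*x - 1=18*x^2 + 12*x - 6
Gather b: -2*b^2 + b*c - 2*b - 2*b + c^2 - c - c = -2*b^2 + b*(c - 4) + c^2 - 2*c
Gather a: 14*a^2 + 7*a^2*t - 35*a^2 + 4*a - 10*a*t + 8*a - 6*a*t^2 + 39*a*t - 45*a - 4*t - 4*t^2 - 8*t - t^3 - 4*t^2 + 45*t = a^2*(7*t - 21) + a*(-6*t^2 + 29*t - 33) - t^3 - 8*t^2 + 33*t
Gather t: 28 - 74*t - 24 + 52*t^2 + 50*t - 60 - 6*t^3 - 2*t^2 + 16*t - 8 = -6*t^3 + 50*t^2 - 8*t - 64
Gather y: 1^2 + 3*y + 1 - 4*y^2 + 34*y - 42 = -4*y^2 + 37*y - 40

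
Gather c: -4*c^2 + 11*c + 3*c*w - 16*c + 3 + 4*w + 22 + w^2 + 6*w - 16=-4*c^2 + c*(3*w - 5) + w^2 + 10*w + 9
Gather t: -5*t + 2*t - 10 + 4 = -3*t - 6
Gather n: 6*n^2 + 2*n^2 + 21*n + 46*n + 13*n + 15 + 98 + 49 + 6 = 8*n^2 + 80*n + 168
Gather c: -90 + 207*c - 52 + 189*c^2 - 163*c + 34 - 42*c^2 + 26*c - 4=147*c^2 + 70*c - 112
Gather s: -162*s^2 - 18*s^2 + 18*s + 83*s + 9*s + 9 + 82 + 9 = -180*s^2 + 110*s + 100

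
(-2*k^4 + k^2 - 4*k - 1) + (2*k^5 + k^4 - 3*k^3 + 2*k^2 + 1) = 2*k^5 - k^4 - 3*k^3 + 3*k^2 - 4*k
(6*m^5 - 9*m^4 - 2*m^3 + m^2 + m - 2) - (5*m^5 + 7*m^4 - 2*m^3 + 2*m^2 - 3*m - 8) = m^5 - 16*m^4 - m^2 + 4*m + 6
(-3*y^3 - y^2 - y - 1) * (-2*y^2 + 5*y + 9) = 6*y^5 - 13*y^4 - 30*y^3 - 12*y^2 - 14*y - 9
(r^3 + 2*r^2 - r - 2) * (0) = 0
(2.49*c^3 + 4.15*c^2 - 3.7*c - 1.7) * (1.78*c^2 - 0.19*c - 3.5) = 4.4322*c^5 + 6.9139*c^4 - 16.0895*c^3 - 16.848*c^2 + 13.273*c + 5.95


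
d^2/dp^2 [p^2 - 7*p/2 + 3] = 2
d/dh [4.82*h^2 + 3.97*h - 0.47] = 9.64*h + 3.97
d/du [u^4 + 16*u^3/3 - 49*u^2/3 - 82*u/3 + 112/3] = 4*u^3 + 16*u^2 - 98*u/3 - 82/3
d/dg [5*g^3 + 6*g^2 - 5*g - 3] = 15*g^2 + 12*g - 5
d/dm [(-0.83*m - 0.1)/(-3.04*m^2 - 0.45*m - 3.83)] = (-2.5232*m^2 - 0.608*m + 3.1339)/(9.2416*m^4 + 2.736*m^3 + 23.4889*m^2 + 3.447*m + 14.6689)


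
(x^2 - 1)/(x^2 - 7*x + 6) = (x + 1)/(x - 6)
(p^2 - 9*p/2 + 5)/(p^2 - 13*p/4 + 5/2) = 2*(2*p - 5)/(4*p - 5)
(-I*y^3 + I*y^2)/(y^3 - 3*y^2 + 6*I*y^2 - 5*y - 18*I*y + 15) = I*y^2*(1 - y)/(y^3 + 3*y^2*(-1 + 2*I) - y*(5 + 18*I) + 15)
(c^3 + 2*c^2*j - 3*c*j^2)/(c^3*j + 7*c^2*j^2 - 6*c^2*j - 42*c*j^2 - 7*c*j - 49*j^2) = c*(-c^2 - 2*c*j + 3*j^2)/(j*(-c^3 - 7*c^2*j + 6*c^2 + 42*c*j + 7*c + 49*j))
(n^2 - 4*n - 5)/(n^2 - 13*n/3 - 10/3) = 3*(n + 1)/(3*n + 2)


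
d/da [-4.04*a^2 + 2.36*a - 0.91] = 2.36 - 8.08*a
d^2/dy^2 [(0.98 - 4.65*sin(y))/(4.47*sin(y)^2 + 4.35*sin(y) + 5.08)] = (92.911185*sin(y)^5 - 168.742053*sin(y)^4 - 876.53124*sin(y)^3 + 85.2017339999999*sin(y)^2 + 889.5315*sin(y) + 198.092604)/(4.47*sin(y)^2 + 4.35*sin(y) + 5.08)^3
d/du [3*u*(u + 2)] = 6*u + 6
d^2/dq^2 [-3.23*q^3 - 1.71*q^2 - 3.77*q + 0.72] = -19.38*q - 3.42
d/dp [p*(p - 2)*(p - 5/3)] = 3*p^2 - 22*p/3 + 10/3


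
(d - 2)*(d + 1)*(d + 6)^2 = d^4 + 11*d^3 + 22*d^2 - 60*d - 72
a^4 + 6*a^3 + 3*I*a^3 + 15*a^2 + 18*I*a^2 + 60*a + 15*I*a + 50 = (a + 1)*(a + 5)*(a - 2*I)*(a + 5*I)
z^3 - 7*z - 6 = (z - 3)*(z + 1)*(z + 2)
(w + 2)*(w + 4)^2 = w^3 + 10*w^2 + 32*w + 32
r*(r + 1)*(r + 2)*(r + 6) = r^4 + 9*r^3 + 20*r^2 + 12*r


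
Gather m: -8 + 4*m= 4*m - 8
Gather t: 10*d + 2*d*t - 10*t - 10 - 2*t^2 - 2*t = 10*d - 2*t^2 + t*(2*d - 12) - 10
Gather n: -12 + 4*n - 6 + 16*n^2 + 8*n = 16*n^2 + 12*n - 18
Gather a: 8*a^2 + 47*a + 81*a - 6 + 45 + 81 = 8*a^2 + 128*a + 120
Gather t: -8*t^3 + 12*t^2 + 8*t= -8*t^3 + 12*t^2 + 8*t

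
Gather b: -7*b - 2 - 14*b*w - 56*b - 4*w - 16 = b*(-14*w - 63) - 4*w - 18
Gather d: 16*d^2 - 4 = 16*d^2 - 4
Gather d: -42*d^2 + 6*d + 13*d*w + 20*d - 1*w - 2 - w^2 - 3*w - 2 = -42*d^2 + d*(13*w + 26) - w^2 - 4*w - 4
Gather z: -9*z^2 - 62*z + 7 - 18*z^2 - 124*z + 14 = -27*z^2 - 186*z + 21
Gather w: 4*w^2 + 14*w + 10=4*w^2 + 14*w + 10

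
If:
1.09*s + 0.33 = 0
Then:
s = -0.30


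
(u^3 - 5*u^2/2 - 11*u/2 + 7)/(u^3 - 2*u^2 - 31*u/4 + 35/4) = 2*(u + 2)/(2*u + 5)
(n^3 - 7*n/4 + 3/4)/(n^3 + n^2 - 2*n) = (n^2 + n - 3/4)/(n*(n + 2))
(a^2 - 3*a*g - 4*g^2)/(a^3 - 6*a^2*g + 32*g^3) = (a + g)/(a^2 - 2*a*g - 8*g^2)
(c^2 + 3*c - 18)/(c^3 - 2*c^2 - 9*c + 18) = (c + 6)/(c^2 + c - 6)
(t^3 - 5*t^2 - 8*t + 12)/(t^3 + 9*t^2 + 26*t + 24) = (t^2 - 7*t + 6)/(t^2 + 7*t + 12)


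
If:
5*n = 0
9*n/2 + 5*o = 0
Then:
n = 0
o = 0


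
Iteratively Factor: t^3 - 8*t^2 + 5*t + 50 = (t + 2)*(t^2 - 10*t + 25) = (t - 5)*(t + 2)*(t - 5)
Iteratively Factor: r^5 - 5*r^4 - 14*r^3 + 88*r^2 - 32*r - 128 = (r + 1)*(r^4 - 6*r^3 - 8*r^2 + 96*r - 128) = (r - 2)*(r + 1)*(r^3 - 4*r^2 - 16*r + 64) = (r - 2)*(r + 1)*(r + 4)*(r^2 - 8*r + 16) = (r - 4)*(r - 2)*(r + 1)*(r + 4)*(r - 4)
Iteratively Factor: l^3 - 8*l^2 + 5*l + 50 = (l - 5)*(l^2 - 3*l - 10) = (l - 5)*(l + 2)*(l - 5)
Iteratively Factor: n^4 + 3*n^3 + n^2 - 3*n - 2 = (n + 2)*(n^3 + n^2 - n - 1) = (n + 1)*(n + 2)*(n^2 - 1) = (n + 1)^2*(n + 2)*(n - 1)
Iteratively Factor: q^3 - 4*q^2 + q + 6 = (q - 3)*(q^2 - q - 2) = (q - 3)*(q + 1)*(q - 2)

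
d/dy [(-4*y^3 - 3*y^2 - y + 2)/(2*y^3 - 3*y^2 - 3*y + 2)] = 2*(9*y^4 + 14*y^3 - 15*y^2 + 2)/(4*y^6 - 12*y^5 - 3*y^4 + 26*y^3 - 3*y^2 - 12*y + 4)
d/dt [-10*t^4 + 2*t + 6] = 2 - 40*t^3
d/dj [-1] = 0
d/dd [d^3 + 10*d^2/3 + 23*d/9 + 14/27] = 3*d^2 + 20*d/3 + 23/9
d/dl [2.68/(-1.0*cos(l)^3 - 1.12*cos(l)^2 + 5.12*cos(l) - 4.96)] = (-8.04*cos(l)^2 - 6.0032*cos(l) + 13.7216)*sin(l)/(1.0*cos(l)^3 + 1.12*cos(l)^2 - 5.12*cos(l) + 4.96)^2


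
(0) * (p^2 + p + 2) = 0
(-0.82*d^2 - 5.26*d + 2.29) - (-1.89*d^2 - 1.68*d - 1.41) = 1.07*d^2 - 3.58*d + 3.7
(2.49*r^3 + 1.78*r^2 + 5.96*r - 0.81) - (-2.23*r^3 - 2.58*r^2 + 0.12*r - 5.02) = 4.72*r^3 + 4.36*r^2 + 5.84*r + 4.21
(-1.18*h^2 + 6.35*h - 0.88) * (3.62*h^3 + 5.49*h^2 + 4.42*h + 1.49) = -4.2716*h^5 + 16.5088*h^4 + 26.4603*h^3 + 21.4776*h^2 + 5.5719*h - 1.3112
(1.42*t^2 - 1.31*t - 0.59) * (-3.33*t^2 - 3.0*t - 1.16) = -4.7286*t^4 + 0.102300000000001*t^3 + 4.2475*t^2 + 3.2896*t + 0.6844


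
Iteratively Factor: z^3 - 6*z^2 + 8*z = (z - 4)*(z^2 - 2*z) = z*(z - 4)*(z - 2)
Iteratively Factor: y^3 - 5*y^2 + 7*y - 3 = (y - 1)*(y^2 - 4*y + 3) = (y - 3)*(y - 1)*(y - 1)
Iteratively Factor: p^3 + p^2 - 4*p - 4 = (p + 1)*(p^2 - 4) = (p - 2)*(p + 1)*(p + 2)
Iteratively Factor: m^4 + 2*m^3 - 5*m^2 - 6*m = (m + 3)*(m^3 - m^2 - 2*m) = (m - 2)*(m + 3)*(m^2 + m) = m*(m - 2)*(m + 3)*(m + 1)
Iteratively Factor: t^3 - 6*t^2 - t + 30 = (t + 2)*(t^2 - 8*t + 15) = (t - 3)*(t + 2)*(t - 5)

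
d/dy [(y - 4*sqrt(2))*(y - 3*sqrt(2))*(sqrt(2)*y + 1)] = 3*sqrt(2)*y^2 - 26*y + 17*sqrt(2)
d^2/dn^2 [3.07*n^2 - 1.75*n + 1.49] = 6.14000000000000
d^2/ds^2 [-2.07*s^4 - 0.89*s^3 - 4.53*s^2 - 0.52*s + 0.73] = -24.84*s^2 - 5.34*s - 9.06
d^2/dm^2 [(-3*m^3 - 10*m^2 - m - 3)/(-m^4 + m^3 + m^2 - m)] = 6*(m^7 + 12*m^6 + 18*m^5 + 30*m^4 + 10*m^3 - 3*m^2 - m + 1)/(m^3*(m^7 - m^6 - 3*m^5 + 3*m^4 + 3*m^3 - 3*m^2 - m + 1))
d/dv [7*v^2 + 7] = 14*v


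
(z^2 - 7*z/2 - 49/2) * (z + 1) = z^3 - 5*z^2/2 - 28*z - 49/2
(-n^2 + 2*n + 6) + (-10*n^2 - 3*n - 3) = -11*n^2 - n + 3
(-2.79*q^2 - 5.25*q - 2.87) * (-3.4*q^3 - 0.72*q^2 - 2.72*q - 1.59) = 9.486*q^5 + 19.8588*q^4 + 21.1268*q^3 + 20.7825*q^2 + 16.1539*q + 4.5633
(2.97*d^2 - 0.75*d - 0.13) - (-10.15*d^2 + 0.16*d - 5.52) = 13.12*d^2 - 0.91*d + 5.39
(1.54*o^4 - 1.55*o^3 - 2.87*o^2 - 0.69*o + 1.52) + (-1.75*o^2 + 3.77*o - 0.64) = 1.54*o^4 - 1.55*o^3 - 4.62*o^2 + 3.08*o + 0.88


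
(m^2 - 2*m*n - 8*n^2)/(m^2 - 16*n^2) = (m + 2*n)/(m + 4*n)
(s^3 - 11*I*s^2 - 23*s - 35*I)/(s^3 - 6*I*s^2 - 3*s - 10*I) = (s - 7*I)/(s - 2*I)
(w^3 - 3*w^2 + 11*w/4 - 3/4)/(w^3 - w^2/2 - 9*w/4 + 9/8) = 2*(w - 1)/(2*w + 3)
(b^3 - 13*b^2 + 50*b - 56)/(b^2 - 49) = (b^2 - 6*b + 8)/(b + 7)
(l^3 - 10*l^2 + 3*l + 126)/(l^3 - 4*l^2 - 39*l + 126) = (l^2 - 3*l - 18)/(l^2 + 3*l - 18)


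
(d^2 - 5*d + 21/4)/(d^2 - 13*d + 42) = (d^2 - 5*d + 21/4)/(d^2 - 13*d + 42)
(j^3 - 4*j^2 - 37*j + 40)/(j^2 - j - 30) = (j^2 - 9*j + 8)/(j - 6)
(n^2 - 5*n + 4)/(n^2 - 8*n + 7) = (n - 4)/(n - 7)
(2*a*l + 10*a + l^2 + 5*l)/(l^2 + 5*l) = (2*a + l)/l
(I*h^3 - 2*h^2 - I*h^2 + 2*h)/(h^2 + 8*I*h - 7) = h*(I*h^2 - 2*h - I*h + 2)/(h^2 + 8*I*h - 7)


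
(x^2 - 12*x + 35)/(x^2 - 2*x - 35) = (x - 5)/(x + 5)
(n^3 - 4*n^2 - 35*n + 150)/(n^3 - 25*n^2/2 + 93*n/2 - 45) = 2*(n^2 + n - 30)/(2*n^2 - 15*n + 18)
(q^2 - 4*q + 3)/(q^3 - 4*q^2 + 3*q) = 1/q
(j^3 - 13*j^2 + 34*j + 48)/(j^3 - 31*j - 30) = (j - 8)/(j + 5)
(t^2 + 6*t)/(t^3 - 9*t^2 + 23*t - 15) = t*(t + 6)/(t^3 - 9*t^2 + 23*t - 15)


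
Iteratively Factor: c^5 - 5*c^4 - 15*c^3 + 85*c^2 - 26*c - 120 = (c - 3)*(c^4 - 2*c^3 - 21*c^2 + 22*c + 40) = (c - 3)*(c - 2)*(c^3 - 21*c - 20) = (c - 3)*(c - 2)*(c + 1)*(c^2 - c - 20) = (c - 5)*(c - 3)*(c - 2)*(c + 1)*(c + 4)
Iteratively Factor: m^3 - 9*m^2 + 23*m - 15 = (m - 5)*(m^2 - 4*m + 3) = (m - 5)*(m - 3)*(m - 1)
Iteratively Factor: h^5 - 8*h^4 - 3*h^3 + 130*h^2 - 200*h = (h + 4)*(h^4 - 12*h^3 + 45*h^2 - 50*h) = (h - 2)*(h + 4)*(h^3 - 10*h^2 + 25*h) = (h - 5)*(h - 2)*(h + 4)*(h^2 - 5*h) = h*(h - 5)*(h - 2)*(h + 4)*(h - 5)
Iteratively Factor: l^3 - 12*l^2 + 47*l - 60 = (l - 3)*(l^2 - 9*l + 20) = (l - 5)*(l - 3)*(l - 4)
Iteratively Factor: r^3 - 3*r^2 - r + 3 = (r + 1)*(r^2 - 4*r + 3) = (r - 3)*(r + 1)*(r - 1)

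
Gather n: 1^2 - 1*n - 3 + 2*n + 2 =n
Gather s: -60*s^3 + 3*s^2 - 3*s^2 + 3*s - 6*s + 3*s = -60*s^3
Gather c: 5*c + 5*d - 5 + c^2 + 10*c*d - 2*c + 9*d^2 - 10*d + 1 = c^2 + c*(10*d + 3) + 9*d^2 - 5*d - 4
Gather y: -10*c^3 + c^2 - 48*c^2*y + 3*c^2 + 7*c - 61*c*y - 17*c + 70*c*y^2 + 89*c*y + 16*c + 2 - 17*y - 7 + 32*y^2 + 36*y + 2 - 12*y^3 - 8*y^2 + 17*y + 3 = -10*c^3 + 4*c^2 + 6*c - 12*y^3 + y^2*(70*c + 24) + y*(-48*c^2 + 28*c + 36)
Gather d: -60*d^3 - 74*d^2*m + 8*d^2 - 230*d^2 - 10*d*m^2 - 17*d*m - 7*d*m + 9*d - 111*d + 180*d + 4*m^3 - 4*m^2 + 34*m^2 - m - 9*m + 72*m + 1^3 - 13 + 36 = -60*d^3 + d^2*(-74*m - 222) + d*(-10*m^2 - 24*m + 78) + 4*m^3 + 30*m^2 + 62*m + 24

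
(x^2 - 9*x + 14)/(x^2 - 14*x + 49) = (x - 2)/(x - 7)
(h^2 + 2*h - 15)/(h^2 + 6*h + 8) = (h^2 + 2*h - 15)/(h^2 + 6*h + 8)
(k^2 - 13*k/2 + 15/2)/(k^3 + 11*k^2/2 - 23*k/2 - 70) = (2*k^2 - 13*k + 15)/(2*k^3 + 11*k^2 - 23*k - 140)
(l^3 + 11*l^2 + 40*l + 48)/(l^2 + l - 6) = (l^2 + 8*l + 16)/(l - 2)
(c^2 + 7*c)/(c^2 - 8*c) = (c + 7)/(c - 8)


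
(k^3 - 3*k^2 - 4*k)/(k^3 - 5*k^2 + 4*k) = (k + 1)/(k - 1)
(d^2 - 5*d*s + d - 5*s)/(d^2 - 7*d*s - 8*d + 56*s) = (d^2 - 5*d*s + d - 5*s)/(d^2 - 7*d*s - 8*d + 56*s)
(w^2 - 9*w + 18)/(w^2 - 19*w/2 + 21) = 2*(w - 3)/(2*w - 7)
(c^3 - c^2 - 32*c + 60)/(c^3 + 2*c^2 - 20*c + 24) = (c - 5)/(c - 2)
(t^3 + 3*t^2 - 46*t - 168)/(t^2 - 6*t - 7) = (t^2 + 10*t + 24)/(t + 1)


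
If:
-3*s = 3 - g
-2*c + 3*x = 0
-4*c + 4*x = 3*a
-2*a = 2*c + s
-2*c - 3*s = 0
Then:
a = 0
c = 0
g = 3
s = 0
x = 0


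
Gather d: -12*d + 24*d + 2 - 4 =12*d - 2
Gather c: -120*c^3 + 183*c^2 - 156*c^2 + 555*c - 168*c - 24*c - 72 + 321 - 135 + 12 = -120*c^3 + 27*c^2 + 363*c + 126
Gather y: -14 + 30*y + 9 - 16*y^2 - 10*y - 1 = -16*y^2 + 20*y - 6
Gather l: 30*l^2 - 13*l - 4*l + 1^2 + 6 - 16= 30*l^2 - 17*l - 9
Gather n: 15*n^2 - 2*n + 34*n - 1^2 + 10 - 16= 15*n^2 + 32*n - 7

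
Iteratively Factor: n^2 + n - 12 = (n + 4)*(n - 3)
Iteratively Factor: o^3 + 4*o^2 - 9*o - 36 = (o + 3)*(o^2 + o - 12) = (o - 3)*(o + 3)*(o + 4)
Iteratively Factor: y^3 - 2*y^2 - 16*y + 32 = (y - 2)*(y^2 - 16) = (y - 2)*(y + 4)*(y - 4)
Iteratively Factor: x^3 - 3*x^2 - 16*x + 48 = (x - 3)*(x^2 - 16) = (x - 4)*(x - 3)*(x + 4)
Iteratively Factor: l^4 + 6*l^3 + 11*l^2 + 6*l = (l + 1)*(l^3 + 5*l^2 + 6*l) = (l + 1)*(l + 3)*(l^2 + 2*l) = l*(l + 1)*(l + 3)*(l + 2)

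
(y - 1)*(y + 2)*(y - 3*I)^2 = y^4 + y^3 - 6*I*y^3 - 11*y^2 - 6*I*y^2 - 9*y + 12*I*y + 18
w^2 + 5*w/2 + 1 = (w + 1/2)*(w + 2)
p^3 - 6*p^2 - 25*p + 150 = (p - 6)*(p - 5)*(p + 5)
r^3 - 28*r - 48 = (r - 6)*(r + 2)*(r + 4)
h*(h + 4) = h^2 + 4*h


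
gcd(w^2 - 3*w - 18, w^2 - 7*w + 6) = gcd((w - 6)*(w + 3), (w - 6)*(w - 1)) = w - 6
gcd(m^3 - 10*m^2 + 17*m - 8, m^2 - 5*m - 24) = m - 8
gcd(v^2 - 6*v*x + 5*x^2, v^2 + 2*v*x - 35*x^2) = -v + 5*x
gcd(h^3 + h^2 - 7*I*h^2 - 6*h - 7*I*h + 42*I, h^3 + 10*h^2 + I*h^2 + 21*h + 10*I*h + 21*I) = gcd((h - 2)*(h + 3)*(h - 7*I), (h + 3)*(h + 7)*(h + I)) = h + 3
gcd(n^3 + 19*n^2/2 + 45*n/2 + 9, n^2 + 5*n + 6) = n + 3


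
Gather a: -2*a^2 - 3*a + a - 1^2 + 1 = -2*a^2 - 2*a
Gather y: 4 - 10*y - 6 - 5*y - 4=-15*y - 6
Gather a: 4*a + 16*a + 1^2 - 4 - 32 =20*a - 35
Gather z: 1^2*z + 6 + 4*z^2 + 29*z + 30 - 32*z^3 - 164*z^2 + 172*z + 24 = -32*z^3 - 160*z^2 + 202*z + 60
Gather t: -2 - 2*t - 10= -2*t - 12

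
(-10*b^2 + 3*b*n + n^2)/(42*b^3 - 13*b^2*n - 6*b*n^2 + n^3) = (-5*b - n)/(21*b^2 + 4*b*n - n^2)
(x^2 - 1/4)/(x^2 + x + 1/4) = (2*x - 1)/(2*x + 1)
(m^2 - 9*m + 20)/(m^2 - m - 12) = (m - 5)/(m + 3)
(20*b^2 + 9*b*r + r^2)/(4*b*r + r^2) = (5*b + r)/r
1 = 1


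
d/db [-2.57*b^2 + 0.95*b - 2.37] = 0.95 - 5.14*b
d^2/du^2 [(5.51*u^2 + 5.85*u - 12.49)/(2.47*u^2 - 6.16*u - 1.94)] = (239.052034*u^3 - 298.784538*u^2 + 1308.419268*u - 1165.92506)/(15.069223*u^6 - 112.744632*u^5 + 245.669658*u^4 - 56.639968*u^3 - 192.955116*u^2 - 69.551328*u - 7.301384)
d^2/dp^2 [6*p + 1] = 0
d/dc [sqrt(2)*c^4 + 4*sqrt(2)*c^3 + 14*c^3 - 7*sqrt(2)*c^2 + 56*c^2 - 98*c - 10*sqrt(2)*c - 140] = 4*sqrt(2)*c^3 + 12*sqrt(2)*c^2 + 42*c^2 - 14*sqrt(2)*c + 112*c - 98 - 10*sqrt(2)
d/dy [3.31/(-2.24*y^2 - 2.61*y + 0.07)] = (14.8288*y + 8.6391)/(2.24*y^2 + 2.61*y - 0.07)^2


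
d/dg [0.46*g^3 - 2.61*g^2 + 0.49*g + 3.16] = 1.38*g^2 - 5.22*g + 0.49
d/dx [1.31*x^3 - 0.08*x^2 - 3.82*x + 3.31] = 3.93*x^2 - 0.16*x - 3.82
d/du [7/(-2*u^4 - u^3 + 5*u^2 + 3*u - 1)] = 7*(8*u^3 + 3*u^2 - 10*u - 3)/(2*u^4 + u^3 - 5*u^2 - 3*u + 1)^2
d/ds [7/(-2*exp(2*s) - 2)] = 7/(4*cosh(s)^2)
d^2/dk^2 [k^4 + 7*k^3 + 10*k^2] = 12*k^2 + 42*k + 20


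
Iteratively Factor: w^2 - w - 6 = (w + 2)*(w - 3)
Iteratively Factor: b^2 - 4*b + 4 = (b - 2)*(b - 2)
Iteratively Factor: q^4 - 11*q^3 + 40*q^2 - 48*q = (q - 4)*(q^3 - 7*q^2 + 12*q) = (q - 4)^2*(q^2 - 3*q) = (q - 4)^2*(q - 3)*(q)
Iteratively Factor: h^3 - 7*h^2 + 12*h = (h)*(h^2 - 7*h + 12) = h*(h - 3)*(h - 4)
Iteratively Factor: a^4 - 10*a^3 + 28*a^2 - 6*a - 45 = (a - 3)*(a^3 - 7*a^2 + 7*a + 15) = (a - 3)*(a + 1)*(a^2 - 8*a + 15) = (a - 5)*(a - 3)*(a + 1)*(a - 3)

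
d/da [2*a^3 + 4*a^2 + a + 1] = 6*a^2 + 8*a + 1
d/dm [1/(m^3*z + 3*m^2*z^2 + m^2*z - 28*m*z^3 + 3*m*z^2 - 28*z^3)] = (-3*m^2 - 6*m*z - 2*m + 28*z^2 - 3*z)/(z*(m^3 + 3*m^2*z + m^2 - 28*m*z^2 + 3*m*z - 28*z^2)^2)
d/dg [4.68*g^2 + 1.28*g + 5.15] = 9.36*g + 1.28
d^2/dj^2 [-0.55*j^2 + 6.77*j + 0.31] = -1.10000000000000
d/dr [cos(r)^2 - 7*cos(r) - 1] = (7 - 2*cos(r))*sin(r)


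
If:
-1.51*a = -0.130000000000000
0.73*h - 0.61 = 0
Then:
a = 0.09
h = 0.84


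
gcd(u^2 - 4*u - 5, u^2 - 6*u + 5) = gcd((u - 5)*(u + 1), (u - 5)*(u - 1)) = u - 5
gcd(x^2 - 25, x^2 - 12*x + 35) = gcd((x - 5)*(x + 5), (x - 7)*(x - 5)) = x - 5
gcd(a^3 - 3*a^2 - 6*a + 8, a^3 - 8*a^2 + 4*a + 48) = a^2 - 2*a - 8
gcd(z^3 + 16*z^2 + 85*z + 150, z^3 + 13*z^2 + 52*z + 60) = z^2 + 11*z + 30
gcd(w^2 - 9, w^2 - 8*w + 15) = w - 3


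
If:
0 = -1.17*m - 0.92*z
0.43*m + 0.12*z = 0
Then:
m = 0.00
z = 0.00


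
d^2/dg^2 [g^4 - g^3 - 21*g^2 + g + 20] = 12*g^2 - 6*g - 42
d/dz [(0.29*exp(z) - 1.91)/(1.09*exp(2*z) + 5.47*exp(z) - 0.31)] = (-0.3161*exp(2*z) + 4.1638*exp(z) + 10.3578)*exp(z)/(1.1881*exp(4*z) + 11.9246*exp(3*z) + 29.2451*exp(2*z) - 3.3914*exp(z) + 0.0961)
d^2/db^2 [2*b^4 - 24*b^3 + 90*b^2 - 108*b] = 24*b^2 - 144*b + 180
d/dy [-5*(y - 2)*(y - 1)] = 15 - 10*y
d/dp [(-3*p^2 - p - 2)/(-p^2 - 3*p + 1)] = (8*p^2 - 10*p - 7)/(p^4 + 6*p^3 + 7*p^2 - 6*p + 1)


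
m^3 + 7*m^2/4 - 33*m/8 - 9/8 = (m - 3/2)*(m + 1/4)*(m + 3)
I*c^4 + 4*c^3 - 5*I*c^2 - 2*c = c*(c - 2*I)*(c - I)*(I*c + 1)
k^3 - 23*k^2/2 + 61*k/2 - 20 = (k - 8)*(k - 5/2)*(k - 1)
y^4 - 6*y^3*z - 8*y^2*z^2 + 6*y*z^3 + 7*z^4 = (y - 7*z)*(y - z)*(y + z)^2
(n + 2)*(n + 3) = n^2 + 5*n + 6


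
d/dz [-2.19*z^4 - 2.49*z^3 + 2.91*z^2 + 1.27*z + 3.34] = -8.76*z^3 - 7.47*z^2 + 5.82*z + 1.27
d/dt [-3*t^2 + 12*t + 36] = 12 - 6*t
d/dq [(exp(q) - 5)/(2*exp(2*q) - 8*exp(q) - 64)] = (-(exp(q) - 5)*(exp(q) - 2) + exp(2*q)/2 - 2*exp(q) - 16)*exp(q)/(-exp(2*q) + 4*exp(q) + 32)^2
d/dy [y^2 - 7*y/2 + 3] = 2*y - 7/2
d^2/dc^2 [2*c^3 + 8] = 12*c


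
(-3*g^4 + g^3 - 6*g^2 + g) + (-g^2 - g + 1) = -3*g^4 + g^3 - 7*g^2 + 1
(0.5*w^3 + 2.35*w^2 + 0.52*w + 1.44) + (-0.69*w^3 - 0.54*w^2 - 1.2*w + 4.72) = -0.19*w^3 + 1.81*w^2 - 0.68*w + 6.16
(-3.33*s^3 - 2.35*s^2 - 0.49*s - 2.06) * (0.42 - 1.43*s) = 4.7619*s^4 + 1.9619*s^3 - 0.2863*s^2 + 2.74*s - 0.8652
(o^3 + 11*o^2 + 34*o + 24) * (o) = o^4 + 11*o^3 + 34*o^2 + 24*o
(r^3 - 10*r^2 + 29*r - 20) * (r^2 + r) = r^5 - 9*r^4 + 19*r^3 + 9*r^2 - 20*r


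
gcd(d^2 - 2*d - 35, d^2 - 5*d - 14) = d - 7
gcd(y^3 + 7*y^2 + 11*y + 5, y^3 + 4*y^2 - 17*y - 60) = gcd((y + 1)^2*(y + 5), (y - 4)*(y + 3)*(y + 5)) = y + 5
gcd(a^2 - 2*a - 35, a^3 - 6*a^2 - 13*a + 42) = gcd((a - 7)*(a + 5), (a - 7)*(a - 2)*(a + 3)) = a - 7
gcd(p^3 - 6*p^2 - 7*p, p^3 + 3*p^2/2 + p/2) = p^2 + p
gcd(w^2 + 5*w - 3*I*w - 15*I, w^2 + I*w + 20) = 1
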